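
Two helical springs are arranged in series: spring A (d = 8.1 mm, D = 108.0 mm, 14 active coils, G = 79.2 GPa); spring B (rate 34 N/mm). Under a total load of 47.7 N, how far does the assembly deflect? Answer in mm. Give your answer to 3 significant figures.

k_A = Gd⁴/(8D³N_a) = (79.2×10³)(8.1⁴)/(8·108.0³·14) = 2.4164 N/mm
Series: 1/k_eq = 1/2.4164 + 1/34 = 0.44324; k_eq = 2.2561 N/mm
δ = F/k_eq = 47.7/2.2561 = 21.143 mm

21.1 mm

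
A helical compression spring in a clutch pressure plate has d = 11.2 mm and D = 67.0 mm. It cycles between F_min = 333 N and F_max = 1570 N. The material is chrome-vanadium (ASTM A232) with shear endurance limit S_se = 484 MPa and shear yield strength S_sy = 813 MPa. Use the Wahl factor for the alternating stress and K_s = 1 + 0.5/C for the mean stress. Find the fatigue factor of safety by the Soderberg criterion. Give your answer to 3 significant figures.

2.87

C = D/d = 67.0/11.2 = 5.9821; K_W = (4C−1)/(4C−4)+0.615/C = 1.2533; K_s = 1+0.5/C = 1.0836
F_a = (F_max−F_min)/2 = 618.5 N; F_m = (F_max+F_min)/2 = 951.5 N
τ_a = K_W·8F_aD/(πd³) = 1.2533 × 75.11 = 94.139 MPa
τ_m = K_s·8F_mD/(πd³) = 1.0836 × 115.55 = 125.21 MPa
Soderberg: 1/n_f = τ_a/S_se + τ_m/S_sy = 94.139/484 + 125.21/813 = 0.19450 + 0.15401 = 0.34851
n_f = 1/0.34851 = 2.869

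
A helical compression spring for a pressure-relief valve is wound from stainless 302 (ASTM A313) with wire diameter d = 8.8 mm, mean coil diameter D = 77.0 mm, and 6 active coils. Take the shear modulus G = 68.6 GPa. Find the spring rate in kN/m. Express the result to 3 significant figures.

18.8 kN/m

k = Gd⁴/(8D³N_a) = (68.6×10³ × 8.8⁴) / (8 × 77.0³ × 6)
  = 4.11391e+08 / 2.19136e+07 = 18.773 N/mm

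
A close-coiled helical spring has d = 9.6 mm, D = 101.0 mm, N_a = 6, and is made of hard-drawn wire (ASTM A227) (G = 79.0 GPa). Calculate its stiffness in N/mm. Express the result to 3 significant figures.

k = Gd⁴/(8D³N_a) = (79.0×10³ × 9.6⁴) / (8 × 101.0³ × 6)
  = 6.70984e+08 / 4.94544e+07 = 13.568 N/mm

13.6 N/mm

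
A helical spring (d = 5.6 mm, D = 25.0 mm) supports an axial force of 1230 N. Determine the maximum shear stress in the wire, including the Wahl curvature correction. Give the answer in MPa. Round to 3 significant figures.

604 MPa

Spring index C = D/d = 25.0/5.6 = 4.4643
K_W = (4C−1)/(4C−4) + 0.615/C = 16.857/13.857 + 0.1378 = 1.3543
τ₀ = 8FD/(πd³) = 8·1230·25.0/(π·5.6³) = 246000/551.71 = 445.88 MPa
τ_max = K·τ₀ = 1.3543 × 445.88 = 603.84 MPa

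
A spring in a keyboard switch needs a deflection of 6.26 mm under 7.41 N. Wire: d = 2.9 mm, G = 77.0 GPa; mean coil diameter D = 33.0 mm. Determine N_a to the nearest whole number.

Required rate k = F/δ = 7.41/6.26 = 1.1837 N/mm
N_a = Gd⁴/(8D³k) = (77.0×10³ × 2.9⁴)/(8 × 33.0³ × 1.1837)
    = 5.44606e+06 / 340311 = 16 → 16 coils

16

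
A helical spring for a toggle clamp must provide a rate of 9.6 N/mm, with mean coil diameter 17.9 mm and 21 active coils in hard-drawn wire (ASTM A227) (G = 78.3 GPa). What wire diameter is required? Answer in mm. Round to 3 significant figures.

3.30 mm

d = (8D³N_a·k / G)^(1/4) = (8·17.9³·21·9.6 / (78.3×10³))^0.25
  = (118.13)^0.25 = 3.2968 mm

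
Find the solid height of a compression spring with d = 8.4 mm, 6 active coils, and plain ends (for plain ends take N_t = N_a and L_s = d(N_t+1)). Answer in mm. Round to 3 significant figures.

plain ends: N_t = N_a = 6
L_s = d·(N_t+1) = 8.4 × 7 = 58.8 mm

58.8 mm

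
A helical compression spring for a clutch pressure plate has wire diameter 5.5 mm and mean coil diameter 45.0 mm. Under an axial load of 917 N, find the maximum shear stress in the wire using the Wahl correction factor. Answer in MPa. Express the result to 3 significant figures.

745 MPa

Spring index C = D/d = 45.0/5.5 = 8.1818
K_W = (4C−1)/(4C−4) + 0.615/C = 31.727/28.727 + 0.0752 = 1.1796
τ₀ = 8FD/(πd³) = 8·917·45.0/(π·5.5³) = 330120/522.68 = 631.59 MPa
τ_max = K·τ₀ = 1.1796 × 631.59 = 745.02 MPa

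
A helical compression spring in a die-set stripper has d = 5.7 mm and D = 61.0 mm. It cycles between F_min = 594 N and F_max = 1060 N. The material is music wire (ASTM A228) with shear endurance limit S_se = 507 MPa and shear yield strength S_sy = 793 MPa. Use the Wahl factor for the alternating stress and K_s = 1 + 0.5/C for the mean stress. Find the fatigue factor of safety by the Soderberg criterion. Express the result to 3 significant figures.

0.739

C = D/d = 61.0/5.7 = 10.7018; K_W = (4C−1)/(4C−4)+0.615/C = 1.1348; K_s = 1+0.5/C = 1.0467
F_a = (F_max−F_min)/2 = 233 N; F_m = (F_max+F_min)/2 = 827 N
τ_a = K_W·8F_aD/(πd³) = 1.1348 × 195.43 = 221.77 MPa
τ_m = K_s·8F_mD/(πd³) = 1.0467 × 693.67 = 726.08 MPa
Soderberg: 1/n_f = τ_a/S_se + τ_m/S_sy = 221.77/507 + 726.08/793 = 0.43742 + 0.91561 = 1.353
n_f = 1/1.353 = 0.7391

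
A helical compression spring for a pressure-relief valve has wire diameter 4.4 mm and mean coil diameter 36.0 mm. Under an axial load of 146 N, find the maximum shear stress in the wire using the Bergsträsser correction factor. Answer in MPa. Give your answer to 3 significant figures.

Spring index C = D/d = 36.0/4.4 = 8.1818
K_B = (4C+2)/(4C−3) = 34.727/29.727 = 1.1682
τ₀ = 8FD/(πd³) = 8·146·36.0/(π·4.4³) = 42048/267.61 = 157.12 MPa
τ_max = K·τ₀ = 1.1682 × 157.12 = 183.55 MPa

184 MPa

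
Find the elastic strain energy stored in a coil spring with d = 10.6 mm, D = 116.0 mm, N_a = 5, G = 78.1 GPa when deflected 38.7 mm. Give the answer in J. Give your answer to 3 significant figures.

k = Gd⁴/(8D³N_a) = (78.1×10³)(10.6⁴)/(8·116.0³·5) = 15.792 N/mm
U = ½kδ² = 0.5 × 15.792 × 38.7² = 11826 N·mm = 11.826 J

11.8 J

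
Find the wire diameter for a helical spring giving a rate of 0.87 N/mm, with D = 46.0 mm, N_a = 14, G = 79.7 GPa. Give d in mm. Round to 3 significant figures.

d = (8D³N_a·k / G)^(1/4) = (8·46.0³·14·0.87 / (79.7×10³))^0.25
  = (119)^0.25 = 3.3028 mm

3.30 mm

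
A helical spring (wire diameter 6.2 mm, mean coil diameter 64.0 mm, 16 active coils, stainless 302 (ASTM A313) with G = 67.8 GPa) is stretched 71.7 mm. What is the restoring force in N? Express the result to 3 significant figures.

214 N

k = Gd⁴/(8D³N_a) = (67.8×10³)(6.2⁴)/(8·64.0³·16) = 2.9857 N/mm
F = k·δ = 2.9857 × 71.7 = 214.07 N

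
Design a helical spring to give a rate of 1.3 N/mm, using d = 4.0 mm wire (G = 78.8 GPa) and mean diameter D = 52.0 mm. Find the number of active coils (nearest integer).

14

N_a = Gd⁴/(8D³k) = (78.8×10³ × 4.0⁴)/(8 × 52.0³ × 1.3)
    = 2.01728e+07 / 1.46232e+06 = 13.8 → 14 coils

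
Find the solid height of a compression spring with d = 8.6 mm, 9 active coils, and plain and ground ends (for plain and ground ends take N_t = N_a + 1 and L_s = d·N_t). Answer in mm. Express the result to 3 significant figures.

plain and ground ends: N_t = N_a + 1 = 9 + 1 = 10
L_s = d·N_t = 8.6 × 10 = 86 mm

86.0 mm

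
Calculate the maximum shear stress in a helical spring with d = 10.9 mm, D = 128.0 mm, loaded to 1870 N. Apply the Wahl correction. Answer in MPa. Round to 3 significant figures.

528 MPa

Spring index C = D/d = 128.0/10.9 = 11.7431
K_W = (4C−1)/(4C−4) + 0.615/C = 45.972/42.972 + 0.0524 = 1.1222
τ₀ = 8FD/(πd³) = 8·1870·128.0/(π·10.9³) = 1.91488e+06/4068.5 = 470.67 MPa
τ_max = K·τ₀ = 1.1222 × 470.67 = 528.17 MPa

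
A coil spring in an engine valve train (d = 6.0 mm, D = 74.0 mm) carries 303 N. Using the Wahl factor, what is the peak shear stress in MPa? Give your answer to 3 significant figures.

295 MPa

Spring index C = D/d = 74.0/6.0 = 12.3333
K_W = (4C−1)/(4C−4) + 0.615/C = 48.333/45.333 + 0.0499 = 1.1160
τ₀ = 8FD/(πd³) = 8·303·74.0/(π·6.0³) = 179376/678.58 = 264.34 MPa
τ_max = K·τ₀ = 1.1160 × 264.34 = 295.01 MPa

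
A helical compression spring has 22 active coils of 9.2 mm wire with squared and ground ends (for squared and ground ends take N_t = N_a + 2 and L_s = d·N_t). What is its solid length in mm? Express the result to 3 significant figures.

221 mm

squared and ground ends: N_t = N_a + 2 = 22 + 2 = 24
L_s = d·N_t = 9.2 × 24 = 220.8 mm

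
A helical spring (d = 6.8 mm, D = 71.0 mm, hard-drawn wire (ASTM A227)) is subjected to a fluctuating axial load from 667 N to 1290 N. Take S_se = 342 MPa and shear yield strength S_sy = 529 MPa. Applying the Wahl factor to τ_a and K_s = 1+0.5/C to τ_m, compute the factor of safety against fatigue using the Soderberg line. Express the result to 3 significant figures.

0.585

C = D/d = 71.0/6.8 = 10.4412; K_W = (4C−1)/(4C−4)+0.615/C = 1.1383; K_s = 1+0.5/C = 1.0479
F_a = (F_max−F_min)/2 = 311.5 N; F_m = (F_max+F_min)/2 = 978.5 N
τ_a = K_W·8F_aD/(πd³) = 1.1383 × 179.11 = 203.89 MPa
τ_m = K_s·8F_mD/(πd³) = 1.0479 × 562.64 = 589.59 MPa
Soderberg: 1/n_f = τ_a/S_se + τ_m/S_sy = 203.89/342 + 589.59/529 = 0.59618 + 1.11453 = 1.7107
n_f = 1/1.7107 = 0.5846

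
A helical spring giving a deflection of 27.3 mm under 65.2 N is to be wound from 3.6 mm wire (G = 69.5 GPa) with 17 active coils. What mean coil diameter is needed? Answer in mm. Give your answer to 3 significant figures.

33.0 mm

Required rate k = F/δ = 65.2/27.3 = 2.3883 N/mm
D = (Gd⁴/(8N_a·k))^(1/3) = (69.5×10³·3.6⁴/(8·17·2.3883))^(1/3)
  = (35939.4)^(1/3) = 33.0007 mm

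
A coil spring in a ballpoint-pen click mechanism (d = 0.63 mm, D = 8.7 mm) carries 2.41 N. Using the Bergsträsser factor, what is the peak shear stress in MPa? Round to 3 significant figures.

234 MPa

Spring index C = D/d = 8.7/0.63 = 13.8095
K_B = (4C+2)/(4C−3) = 57.238/52.238 = 1.0957
τ₀ = 8FD/(πd³) = 8·2.41·8.7/(π·0.63³) = 167.736/0.78555 = 213.53 MPa
τ_max = K·τ₀ = 1.0957 × 213.53 = 233.97 MPa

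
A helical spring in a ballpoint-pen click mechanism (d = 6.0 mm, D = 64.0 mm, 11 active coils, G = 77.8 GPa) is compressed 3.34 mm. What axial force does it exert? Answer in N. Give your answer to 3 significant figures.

k = Gd⁴/(8D³N_a) = (77.8×10³)(6.0⁴)/(8·64.0³·11) = 4.3708 N/mm
F = k·δ = 4.3708 × 3.34 = 14.599 N

14.6 N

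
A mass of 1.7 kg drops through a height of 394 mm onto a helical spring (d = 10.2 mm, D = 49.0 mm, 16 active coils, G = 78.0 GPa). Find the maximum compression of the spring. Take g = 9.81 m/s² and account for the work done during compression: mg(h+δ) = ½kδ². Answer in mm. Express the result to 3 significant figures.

k = Gd⁴/(8D³N_a) = (78.0×10³)(10.2⁴)/(8·49.0³·16) = 56.066 N/mm
W = mg = 1.7 × 9.81 = 16.677 N
½kδ² − Wδ − Wh = 0 → δ = (W + √(W² + 2kWh))/k
δ = (16.677 + √(278.12 + 736786))/56.066 = (16.677 + 858.52)/56.066 = 15.61 mm

15.6 mm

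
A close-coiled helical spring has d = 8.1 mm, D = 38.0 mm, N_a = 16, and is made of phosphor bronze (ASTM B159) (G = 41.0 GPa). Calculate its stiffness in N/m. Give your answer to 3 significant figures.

25100 N/m

k = Gd⁴/(8D³N_a) = (41.0×10³ × 8.1⁴) / (8 × 38.0³ × 16)
  = 1.76492e+08 / 7.02362e+06 = 25.128 N/mm = 25128 N/m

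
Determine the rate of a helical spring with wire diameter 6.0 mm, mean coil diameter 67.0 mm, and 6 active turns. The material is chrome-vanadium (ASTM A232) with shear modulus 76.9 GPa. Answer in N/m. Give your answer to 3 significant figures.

6900 N/m

k = Gd⁴/(8D³N_a) = (76.9×10³ × 6.0⁴) / (8 × 67.0³ × 6)
  = 9.96624e+07 / 1.44366e+07 = 6.9034 N/mm = 6903.4 N/m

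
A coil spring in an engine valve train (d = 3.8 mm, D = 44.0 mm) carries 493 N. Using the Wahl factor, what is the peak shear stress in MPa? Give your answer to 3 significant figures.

1130 MPa

Spring index C = D/d = 44.0/3.8 = 11.5789
K_W = (4C−1)/(4C−4) + 0.615/C = 45.316/42.316 + 0.0531 = 1.1240
τ₀ = 8FD/(πd³) = 8·493·44.0/(π·3.8³) = 173536/172.39 = 1006.7 MPa
τ_max = K·τ₀ = 1.1240 × 1006.7 = 1131.5 MPa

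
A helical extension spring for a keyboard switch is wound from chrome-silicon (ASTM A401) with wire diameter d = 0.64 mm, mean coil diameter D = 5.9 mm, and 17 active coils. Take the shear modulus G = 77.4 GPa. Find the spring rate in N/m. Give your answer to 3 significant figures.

k = Gd⁴/(8D³N_a) = (77.4×10³ × 0.64⁴) / (8 × 5.9³ × 17)
  = 12985.6 / 27931.5 = 0.46491 N/mm = 464.91 N/m

465 N/m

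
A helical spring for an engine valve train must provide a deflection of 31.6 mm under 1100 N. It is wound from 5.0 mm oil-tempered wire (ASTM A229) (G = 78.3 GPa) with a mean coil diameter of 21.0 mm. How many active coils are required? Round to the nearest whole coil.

Required rate k = F/δ = 1100/31.6 = 34.81 N/mm
N_a = Gd⁴/(8D³k) = (78.3×10³ × 5.0⁴)/(8 × 21.0³ × 34.81)
    = 4.89375e+07 / 2.57901e+06 = 18.98 → 19 coils

19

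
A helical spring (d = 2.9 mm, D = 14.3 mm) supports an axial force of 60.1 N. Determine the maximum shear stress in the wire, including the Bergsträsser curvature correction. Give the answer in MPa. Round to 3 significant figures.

Spring index C = D/d = 14.3/2.9 = 4.9310
K_B = (4C+2)/(4C−3) = 21.724/16.724 = 1.2990
τ₀ = 8FD/(πd³) = 8·60.1·14.3/(π·2.9³) = 6875.44/76.62 = 89.734 MPa
τ_max = K·τ₀ = 1.2990 × 89.734 = 116.56 MPa

117 MPa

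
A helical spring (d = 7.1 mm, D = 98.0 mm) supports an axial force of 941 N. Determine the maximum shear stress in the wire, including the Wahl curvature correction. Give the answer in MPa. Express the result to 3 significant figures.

Spring index C = D/d = 98.0/7.1 = 13.8028
K_W = (4C−1)/(4C−4) + 0.615/C = 54.211/51.211 + 0.0446 = 1.1031
τ₀ = 8FD/(πd³) = 8·941·98.0/(π·7.1³) = 737744/1124.4 = 656.12 MPa
τ_max = K·τ₀ = 1.1031 × 656.12 = 723.79 MPa

724 MPa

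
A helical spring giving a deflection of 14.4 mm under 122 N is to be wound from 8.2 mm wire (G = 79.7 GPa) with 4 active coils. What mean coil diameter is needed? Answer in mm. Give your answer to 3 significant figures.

110 mm

Required rate k = F/δ = 122/14.4 = 8.4722 N/mm
D = (Gd⁴/(8N_a·k))^(1/3) = (79.7×10³·8.2⁴/(8·4·8.4722))^(1/3)
  = (1.32913e+06)^(1/3) = 109.9484 mm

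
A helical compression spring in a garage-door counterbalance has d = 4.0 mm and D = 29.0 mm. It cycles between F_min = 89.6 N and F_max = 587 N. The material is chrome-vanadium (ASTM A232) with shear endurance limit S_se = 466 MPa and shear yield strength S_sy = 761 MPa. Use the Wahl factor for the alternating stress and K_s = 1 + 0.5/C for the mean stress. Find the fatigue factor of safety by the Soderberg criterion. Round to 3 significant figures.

0.775

C = D/d = 29.0/4.0 = 7.2500; K_W = (4C−1)/(4C−4)+0.615/C = 1.2048; K_s = 1+0.5/C = 1.0690
F_a = (F_max−F_min)/2 = 248.7 N; F_m = (F_max+F_min)/2 = 338.3 N
τ_a = K_W·8F_aD/(πd³) = 1.2048 × 286.97 = 345.75 MPa
τ_m = K_s·8F_mD/(πd³) = 1.0690 × 390.36 = 417.28 MPa
Soderberg: 1/n_f = τ_a/S_se + τ_m/S_sy = 345.75/466 + 417.28/761 = 0.74195 + 0.54833 = 1.2903
n_f = 1/1.2903 = 0.775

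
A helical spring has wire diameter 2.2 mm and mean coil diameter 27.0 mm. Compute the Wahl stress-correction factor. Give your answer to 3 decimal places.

C = D/d = 27.0/2.2 = 12.2727
K_W = (4C−1)/(4C−4) + 0.615/C = 48.091/45.091 + 0.0501 = 1.1166

1.117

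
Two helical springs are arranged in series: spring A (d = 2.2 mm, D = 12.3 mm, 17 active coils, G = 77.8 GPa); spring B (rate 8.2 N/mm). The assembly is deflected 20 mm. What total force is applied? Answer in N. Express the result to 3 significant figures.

k_A = Gd⁴/(8D³N_a) = (77.8×10³)(2.2⁴)/(8·12.3³·17) = 7.2014 N/mm
Series: 1/k_eq = 1/7.2014 + 1/8.2 = 0.26081; k_eq = 3.8342 N/mm
F = k_eq·δ = 3.8342·20 = 76.683 N

76.7 N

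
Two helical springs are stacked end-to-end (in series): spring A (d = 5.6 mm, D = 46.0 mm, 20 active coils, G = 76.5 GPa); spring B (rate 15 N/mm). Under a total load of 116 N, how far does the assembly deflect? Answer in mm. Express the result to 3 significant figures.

31.7 mm

k_A = Gd⁴/(8D³N_a) = (76.5×10³)(5.6⁴)/(8·46.0³·20) = 4.8308 N/mm
Series: 1/k_eq = 1/4.8308 + 1/15 = 0.27367; k_eq = 3.654 N/mm
δ = F/k_eq = 116/3.654 = 31.746 mm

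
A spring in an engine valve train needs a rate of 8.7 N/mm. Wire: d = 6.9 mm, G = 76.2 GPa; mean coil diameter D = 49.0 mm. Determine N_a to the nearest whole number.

21

N_a = Gd⁴/(8D³k) = (76.2×10³ × 6.9⁴)/(8 × 49.0³ × 8.7)
    = 1.72723e+08 / 8.18837e+06 = 21.09 → 21 coils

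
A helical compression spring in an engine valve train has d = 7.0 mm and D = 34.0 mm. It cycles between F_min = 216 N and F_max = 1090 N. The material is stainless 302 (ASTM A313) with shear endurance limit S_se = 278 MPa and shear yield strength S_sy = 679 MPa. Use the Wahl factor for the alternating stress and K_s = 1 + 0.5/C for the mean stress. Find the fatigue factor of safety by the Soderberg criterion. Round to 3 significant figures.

1.26

C = D/d = 34.0/7.0 = 4.8571; K_W = (4C−1)/(4C−4)+0.615/C = 1.3211; K_s = 1+0.5/C = 1.1029
F_a = (F_max−F_min)/2 = 437 N; F_m = (F_max+F_min)/2 = 653 N
τ_a = K_W·8F_aD/(πd³) = 1.3211 × 110.31 = 145.72 MPa
τ_m = K_s·8F_mD/(πd³) = 1.1029 × 164.83 = 181.8 MPa
Soderberg: 1/n_f = τ_a/S_se + τ_m/S_sy = 145.72/278 + 181.8/679 = 0.52419 + 0.26774 = 0.79193
n_f = 1/0.79193 = 1.263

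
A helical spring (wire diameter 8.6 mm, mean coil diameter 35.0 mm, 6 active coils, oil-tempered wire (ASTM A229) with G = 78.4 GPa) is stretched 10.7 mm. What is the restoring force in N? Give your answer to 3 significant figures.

2230 N

k = Gd⁴/(8D³N_a) = (78.4×10³)(8.6⁴)/(8·35.0³·6) = 208.38 N/mm
F = k·δ = 208.38 × 10.7 = 2229.7 N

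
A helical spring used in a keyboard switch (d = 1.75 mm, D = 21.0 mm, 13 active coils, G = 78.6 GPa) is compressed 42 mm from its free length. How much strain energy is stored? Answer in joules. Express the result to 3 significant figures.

k = Gd⁴/(8D³N_a) = (78.6×10³)(1.75⁴)/(8·21.0³·13) = 0.76539 N/mm
U = ½kδ² = 0.5 × 0.76539 × 42² = 675.08 N·mm = 0.67508 J

0.675 J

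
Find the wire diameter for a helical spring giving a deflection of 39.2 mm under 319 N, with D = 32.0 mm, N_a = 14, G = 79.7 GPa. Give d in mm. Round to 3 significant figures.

Required rate k = F/δ = 319/39.2 = 8.1378 N/mm
d = (8D³N_a·k / G)^(1/4) = (8·32.0³·14·8.1378 / (79.7×10³))^0.25
  = (374.73)^0.25 = 4.3998 mm

4.40 mm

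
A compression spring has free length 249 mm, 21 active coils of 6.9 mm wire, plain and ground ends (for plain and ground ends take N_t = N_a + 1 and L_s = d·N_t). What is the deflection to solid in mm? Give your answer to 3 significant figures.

97.2 mm

N_t = 22; L_s = 6.9·22 = 151.8 mm
δ_solid = L₀ − L_s = 249 − 151.8 = 97.2 mm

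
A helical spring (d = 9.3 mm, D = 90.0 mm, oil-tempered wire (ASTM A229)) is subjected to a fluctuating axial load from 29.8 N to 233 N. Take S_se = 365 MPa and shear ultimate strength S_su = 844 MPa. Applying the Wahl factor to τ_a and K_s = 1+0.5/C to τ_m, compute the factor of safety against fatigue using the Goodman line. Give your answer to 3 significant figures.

7.25

C = D/d = 90.0/9.3 = 9.6774; K_W = (4C−1)/(4C−4)+0.615/C = 1.1500; K_s = 1+0.5/C = 1.0517
F_a = (F_max−F_min)/2 = 101.6 N; F_m = (F_max+F_min)/2 = 131.4 N
τ_a = K_W·8F_aD/(πd³) = 1.1500 × 28.949 = 33.29 MPa
τ_m = K_s·8F_mD/(πd³) = 1.0517 × 37.439 = 39.374 MPa
Goodman: 1/n_f = τ_a/S_se + τ_m/S_su = 33.29/365 + 39.374/844 = 0.09121 + 0.04665 = 0.13786
n_f = 1/0.13786 = 7.254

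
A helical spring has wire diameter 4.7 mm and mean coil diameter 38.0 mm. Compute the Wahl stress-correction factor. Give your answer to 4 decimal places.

C = D/d = 38.0/4.7 = 8.0851
K_W = (4C−1)/(4C−4) + 0.615/C = 31.340/28.340 + 0.0761 = 1.1819

1.1819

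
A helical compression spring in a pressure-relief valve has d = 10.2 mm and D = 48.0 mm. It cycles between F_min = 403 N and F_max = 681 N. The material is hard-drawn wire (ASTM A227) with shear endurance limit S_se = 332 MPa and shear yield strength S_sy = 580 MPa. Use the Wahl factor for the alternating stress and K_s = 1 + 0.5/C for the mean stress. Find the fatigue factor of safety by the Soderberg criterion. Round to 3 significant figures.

C = D/d = 48.0/10.2 = 4.7059; K_W = (4C−1)/(4C−4)+0.615/C = 1.3331; K_s = 1+0.5/C = 1.1062
F_a = (F_max−F_min)/2 = 139 N; F_m = (F_max+F_min)/2 = 542 N
τ_a = K_W·8F_aD/(πd³) = 1.3331 × 16.01 = 21.343 MPa
τ_m = K_s·8F_mD/(πd³) = 1.1062 × 62.428 = 69.061 MPa
Soderberg: 1/n_f = τ_a/S_se + τ_m/S_sy = 21.343/332 + 69.061/580 = 0.06429 + 0.11907 = 0.18336
n_f = 1/0.18336 = 5.454

5.45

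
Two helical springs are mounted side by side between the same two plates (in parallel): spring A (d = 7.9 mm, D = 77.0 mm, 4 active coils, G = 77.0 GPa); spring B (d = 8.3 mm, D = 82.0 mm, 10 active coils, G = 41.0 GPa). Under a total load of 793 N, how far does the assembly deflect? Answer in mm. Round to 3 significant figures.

31.8 mm

k_A = Gd⁴/(8D³N_a) = (77.0×10³)(7.9⁴)/(8·77.0³·4) = 20.529 N/mm
k_B = Gd⁴/(8D³N_a) = (41.0×10³)(8.3⁴)/(8·82.0³·10) = 4.4113 N/mm
Parallel: k_eq = 20.529 + 4.4113 = 24.941 N/mm
δ = F/k_eq = 793/24.941 = 31.795 mm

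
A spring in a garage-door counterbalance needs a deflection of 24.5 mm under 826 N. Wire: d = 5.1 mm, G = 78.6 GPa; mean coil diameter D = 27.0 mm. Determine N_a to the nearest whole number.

Required rate k = F/δ = 826/24.5 = 33.714 N/mm
N_a = Gd⁴/(8D³k) = (78.6×10³ × 5.1⁴)/(8 × 27.0³ × 33.714)
    = 5.31745e+07 / 5.30879e+06 = 10.02 → 10 coils

10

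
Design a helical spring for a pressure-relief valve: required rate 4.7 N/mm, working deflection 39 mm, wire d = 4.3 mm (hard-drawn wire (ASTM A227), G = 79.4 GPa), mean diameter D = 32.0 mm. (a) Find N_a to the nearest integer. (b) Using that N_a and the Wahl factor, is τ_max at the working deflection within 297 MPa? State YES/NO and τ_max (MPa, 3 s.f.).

N_a = Gd⁴/(8D³k) = (79.4×10³)(4.3⁴)/(8·32.0³·4.7) = 22.03 → N_a = 22
Actual rate k = Gd⁴/(8D³·22) = 4.7069 N/mm
Working load F = kδ = 4.7069·39 = 183.57 N
C = 32.0/4.3 = 7.4419; K_W = (4C−1)/(4C−4)+0.615/C = 1.1991
τ_max = K_W·8FD/(πd³) = 1.1991·188.14 = 225.59 MPa
τ_max ≤ 297 MPa → acceptable

(a) 22 coils; (b) YES, τ_max = 226 MPa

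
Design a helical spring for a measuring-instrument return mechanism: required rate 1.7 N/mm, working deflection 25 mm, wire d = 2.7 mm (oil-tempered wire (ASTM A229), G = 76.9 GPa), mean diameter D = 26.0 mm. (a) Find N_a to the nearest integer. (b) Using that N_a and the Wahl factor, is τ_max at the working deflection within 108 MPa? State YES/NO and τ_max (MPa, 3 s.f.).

N_a = Gd⁴/(8D³k) = (76.9×10³)(2.7⁴)/(8·26.0³·1.7) = 17.1 → N_a = 17
Actual rate k = Gd⁴/(8D³·17) = 1.7097 N/mm
Working load F = kδ = 1.7097·25 = 42.743 N
C = 26.0/2.7 = 9.6296; K_W = (4C−1)/(4C−4)+0.615/C = 1.1508
τ_max = K_W·8FD/(πd³) = 1.1508·143.78 = 165.45 MPa
τ_max > 108 MPa → exceeds allowable

(a) 17 coils; (b) NO, τ_max = 165 MPa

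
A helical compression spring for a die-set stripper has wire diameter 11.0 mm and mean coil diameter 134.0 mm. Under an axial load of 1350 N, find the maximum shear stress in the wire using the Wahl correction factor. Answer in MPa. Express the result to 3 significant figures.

Spring index C = D/d = 134.0/11.0 = 12.1818
K_W = (4C−1)/(4C−4) + 0.615/C = 47.727/44.727 + 0.0505 = 1.1176
τ₀ = 8FD/(πd³) = 8·1350·134.0/(π·11.0³) = 1.4472e+06/4181.5 = 346.1 MPa
τ_max = K·τ₀ = 1.1176 × 346.1 = 386.79 MPa

387 MPa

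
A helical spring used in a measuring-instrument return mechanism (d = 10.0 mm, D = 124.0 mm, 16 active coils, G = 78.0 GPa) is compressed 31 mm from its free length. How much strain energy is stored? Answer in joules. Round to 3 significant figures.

k = Gd⁴/(8D³N_a) = (78.0×10³)(10.0⁴)/(8·124.0³·16) = 3.1961 N/mm
U = ½kδ² = 0.5 × 3.1961 × 31² = 1535.7 N·mm = 1.5357 J

1.54 J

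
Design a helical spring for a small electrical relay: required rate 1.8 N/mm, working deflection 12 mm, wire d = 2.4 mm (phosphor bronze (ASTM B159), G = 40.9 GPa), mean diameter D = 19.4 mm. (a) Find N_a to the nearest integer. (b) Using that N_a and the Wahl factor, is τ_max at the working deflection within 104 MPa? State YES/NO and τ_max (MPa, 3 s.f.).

(a) 13 coils; (b) YES, τ_max = 90.6 MPa

N_a = Gd⁴/(8D³k) = (40.9×10³)(2.4⁴)/(8·19.4³·1.8) = 12.91 → N_a = 13
Actual rate k = Gd⁴/(8D³·13) = 1.787 N/mm
Working load F = kδ = 1.787·12 = 21.444 N
C = 19.4/2.4 = 8.0833; K_W = (4C−1)/(4C−4)+0.615/C = 1.1820
τ_max = K_W·8FD/(πd³) = 1.1820·76.634 = 90.578 MPa
τ_max ≤ 104 MPa → acceptable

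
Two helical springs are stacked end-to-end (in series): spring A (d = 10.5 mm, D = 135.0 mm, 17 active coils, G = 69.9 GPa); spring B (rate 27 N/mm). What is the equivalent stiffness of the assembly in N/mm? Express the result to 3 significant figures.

k_A = Gd⁴/(8D³N_a) = (69.9×10³)(10.5⁴)/(8·135.0³·17) = 2.5392 N/mm
Series: 1/k_eq = 1/2.5392 + 1/27 = 0.43086; k_eq = 2.3209 N/mm

2.32 N/mm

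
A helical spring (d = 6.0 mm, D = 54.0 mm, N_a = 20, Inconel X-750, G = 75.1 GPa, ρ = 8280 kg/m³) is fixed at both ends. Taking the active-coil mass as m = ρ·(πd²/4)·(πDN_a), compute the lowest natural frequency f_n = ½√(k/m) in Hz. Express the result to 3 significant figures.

34.9 Hz

k = Gd⁴/(8D³N_a) = (75.1×10³)(6.0⁴)/(8·54.0³·20) = 3.8632 N/mm = 3863.2 N/m
Wire length L = πDN_a = π·54.0·20 = 3392.9 mm
m = ρ·(πd²/4)·L = 8280 × 28.274×10⁻⁶ m² × 3.3929 m = 0.79432 kg
f_n = ½√(k/m) = 0.5·√(3863.2/0.79432) = 0.5·√(4863.5) = 34.869 Hz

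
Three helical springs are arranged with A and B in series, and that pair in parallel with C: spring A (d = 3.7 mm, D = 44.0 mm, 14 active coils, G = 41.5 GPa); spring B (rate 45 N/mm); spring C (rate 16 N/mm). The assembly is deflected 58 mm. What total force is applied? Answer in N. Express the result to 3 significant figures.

k_A = Gd⁴/(8D³N_a) = (41.5×10³)(3.7⁴)/(8·44.0³·14) = 0.81523 N/mm
Springs A,B series: k_AB = 1/(1/0.81523+1/45) = 0.80072 N/mm; parallel with C: k_eq = 0.80072+16 = 16.801 N/mm
F = k_eq·δ = 16.801·58 = 974.44 N

974 N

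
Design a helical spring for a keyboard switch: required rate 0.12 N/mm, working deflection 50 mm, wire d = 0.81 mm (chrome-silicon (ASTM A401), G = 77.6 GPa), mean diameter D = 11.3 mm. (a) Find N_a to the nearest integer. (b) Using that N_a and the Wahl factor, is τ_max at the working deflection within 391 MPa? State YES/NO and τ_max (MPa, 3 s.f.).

(a) 24 coils; (b) YES, τ_max = 360 MPa

N_a = Gd⁴/(8D³k) = (77.6×10³)(0.81⁴)/(8·11.3³·0.12) = 24.12 → N_a = 24
Actual rate k = Gd⁴/(8D³·24) = 0.12058 N/mm
Working load F = kδ = 0.12058·50 = 6.0289 N
C = 11.3/0.81 = 13.9506; K_W = (4C−1)/(4C−4)+0.615/C = 1.1020
τ_max = K_W·8FD/(πd³) = 1.1020·326.44 = 359.73 MPa
τ_max ≤ 391 MPa → acceptable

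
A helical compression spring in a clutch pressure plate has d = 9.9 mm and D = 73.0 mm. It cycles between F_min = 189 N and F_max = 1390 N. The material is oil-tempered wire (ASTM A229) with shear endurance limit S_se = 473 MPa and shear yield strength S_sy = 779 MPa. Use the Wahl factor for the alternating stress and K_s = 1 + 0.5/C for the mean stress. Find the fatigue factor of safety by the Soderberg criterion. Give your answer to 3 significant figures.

2.00

C = D/d = 73.0/9.9 = 7.3737; K_W = (4C−1)/(4C−4)+0.615/C = 1.2011; K_s = 1+0.5/C = 1.0678
F_a = (F_max−F_min)/2 = 600.5 N; F_m = (F_max+F_min)/2 = 789.5 N
τ_a = K_W·8F_aD/(πd³) = 1.2011 × 115.05 = 138.18 MPa
τ_m = K_s·8F_mD/(πd³) = 1.0678 × 151.25 = 161.51 MPa
Soderberg: 1/n_f = τ_a/S_se + τ_m/S_sy = 138.18/473 + 161.51/779 = 0.29213 + 0.20733 = 0.49946
n_f = 1/0.49946 = 2.002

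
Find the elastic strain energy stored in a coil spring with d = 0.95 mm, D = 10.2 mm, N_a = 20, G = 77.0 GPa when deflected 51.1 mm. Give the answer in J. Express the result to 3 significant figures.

0.482 J

k = Gd⁴/(8D³N_a) = (77.0×10³)(0.95⁴)/(8·10.2³·20) = 0.36937 N/mm
U = ½kδ² = 0.5 × 0.36937 × 51.1² = 482.25 N·mm = 0.48225 J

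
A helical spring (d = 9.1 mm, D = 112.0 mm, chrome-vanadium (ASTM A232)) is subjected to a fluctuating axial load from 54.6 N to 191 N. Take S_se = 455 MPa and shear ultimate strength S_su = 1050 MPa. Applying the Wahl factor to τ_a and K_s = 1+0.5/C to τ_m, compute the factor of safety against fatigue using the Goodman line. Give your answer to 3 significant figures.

9.14

C = D/d = 112.0/9.1 = 12.3077; K_W = (4C−1)/(4C−4)+0.615/C = 1.1163; K_s = 1+0.5/C = 1.0406
F_a = (F_max−F_min)/2 = 68.2 N; F_m = (F_max+F_min)/2 = 122.8 N
τ_a = K_W·8F_aD/(πd³) = 1.1163 × 25.812 = 28.814 MPa
τ_m = K_s·8F_mD/(πd³) = 1.0406 × 46.476 = 48.364 MPa
Goodman: 1/n_f = τ_a/S_se + τ_m/S_su = 28.814/455 + 48.364/1050 = 0.06333 + 0.04606 = 0.10939
n_f = 1/0.10939 = 9.142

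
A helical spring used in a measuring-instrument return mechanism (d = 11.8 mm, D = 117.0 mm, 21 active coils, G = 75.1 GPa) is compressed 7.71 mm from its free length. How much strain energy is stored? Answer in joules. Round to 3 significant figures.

0.161 J

k = Gd⁴/(8D³N_a) = (75.1×10³)(11.8⁴)/(8·117.0³·21) = 5.4113 N/mm
U = ½kδ² = 0.5 × 5.4113 × 7.71² = 160.83 N·mm = 0.16083 J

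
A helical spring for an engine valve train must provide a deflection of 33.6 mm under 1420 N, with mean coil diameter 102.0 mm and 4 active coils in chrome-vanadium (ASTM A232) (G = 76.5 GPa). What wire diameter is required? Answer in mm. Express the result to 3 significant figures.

Required rate k = F/δ = 1420/33.6 = 42.262 N/mm
d = (8D³N_a·k / G)^(1/4) = (8·102.0³·4·42.262 / (76.5×10³))^0.25
  = (18760)^0.25 = 11.7033 mm

11.7 mm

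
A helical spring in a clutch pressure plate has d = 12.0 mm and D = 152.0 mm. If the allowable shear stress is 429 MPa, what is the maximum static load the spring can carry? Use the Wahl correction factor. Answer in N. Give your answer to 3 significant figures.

1720 N

C = D/d = 152.0/12.0 = 12.6667
K_W = (4C−1)/(4C−4) + 0.615/C = 49.667/46.667 + 0.0486 = 1.1128
τ_max = K·8FD/(πd³) → F_max = τ_allow·πd³/(8DK)
F_max = 429·π·12.0³/(8·152.0·1.1128) = 2.3289e+06/1353.2 = 1721 N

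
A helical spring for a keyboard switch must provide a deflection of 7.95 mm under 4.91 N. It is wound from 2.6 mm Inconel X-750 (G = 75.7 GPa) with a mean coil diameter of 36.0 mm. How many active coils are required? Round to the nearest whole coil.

15

Required rate k = F/δ = 4.91/7.95 = 0.61761 N/mm
N_a = Gd⁴/(8D³k) = (75.7×10³ × 2.6⁴)/(8 × 36.0³ × 0.61761)
    = 3.45931e+06 / 230522 = 15.01 → 15 coils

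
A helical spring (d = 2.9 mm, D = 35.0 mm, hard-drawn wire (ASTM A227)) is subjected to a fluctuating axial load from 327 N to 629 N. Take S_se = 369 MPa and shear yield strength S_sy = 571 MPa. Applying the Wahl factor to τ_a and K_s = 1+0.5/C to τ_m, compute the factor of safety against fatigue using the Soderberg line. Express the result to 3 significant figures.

C = D/d = 35.0/2.9 = 12.0690; K_W = (4C−1)/(4C−4)+0.615/C = 1.1187; K_s = 1+0.5/C = 1.0414
F_a = (F_max−F_min)/2 = 151 N; F_m = (F_max+F_min)/2 = 478 N
τ_a = K_W·8F_aD/(πd³) = 1.1187 × 551.81 = 617.32 MPa
τ_m = K_s·8F_mD/(πd³) = 1.0414 × 1746.8 = 1819.2 MPa
Soderberg: 1/n_f = τ_a/S_se + τ_m/S_sy = 617.32/369 + 1819.2/571 = 1.67295 + 3.18592 = 4.8589
n_f = 1/4.8589 = 0.2058

0.206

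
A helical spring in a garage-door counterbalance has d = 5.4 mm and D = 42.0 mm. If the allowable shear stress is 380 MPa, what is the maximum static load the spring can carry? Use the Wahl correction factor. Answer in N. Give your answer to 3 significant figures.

C = D/d = 42.0/5.4 = 7.7778
K_W = (4C−1)/(4C−4) + 0.615/C = 30.111/27.111 + 0.0791 = 1.1897
τ_max = K·8FD/(πd³) → F_max = τ_allow·πd³/(8DK)
F_max = 380·π·5.4³/(8·42.0·1.1897) = 1.8798e+05/399.75 = 470.25 N

470 N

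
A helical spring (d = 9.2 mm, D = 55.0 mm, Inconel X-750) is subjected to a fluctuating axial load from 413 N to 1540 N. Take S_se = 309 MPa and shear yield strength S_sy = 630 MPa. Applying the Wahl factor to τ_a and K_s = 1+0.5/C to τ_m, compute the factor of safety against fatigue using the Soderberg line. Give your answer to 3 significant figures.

C = D/d = 55.0/9.2 = 5.9783; K_W = (4C−1)/(4C−4)+0.615/C = 1.2535; K_s = 1+0.5/C = 1.0836
F_a = (F_max−F_min)/2 = 563.5 N; F_m = (F_max+F_min)/2 = 976.5 N
τ_a = K_W·8F_aD/(πd³) = 1.2535 × 101.35 = 127.05 MPa
τ_m = K_s·8F_mD/(πd³) = 1.0836 × 175.64 = 190.32 MPa
Soderberg: 1/n_f = τ_a/S_se + τ_m/S_sy = 127.05/309 + 190.32/630 = 0.41116 + 0.30210 = 0.71326
n_f = 1/0.71326 = 1.402

1.40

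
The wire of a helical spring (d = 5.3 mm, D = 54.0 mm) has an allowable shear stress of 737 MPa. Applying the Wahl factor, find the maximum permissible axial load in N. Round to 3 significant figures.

699 N

C = D/d = 54.0/5.3 = 10.1887
K_W = (4C−1)/(4C−4) + 0.615/C = 39.755/36.755 + 0.0604 = 1.1420
τ_max = K·8FD/(πd³) → F_max = τ_allow·πd³/(8DK)
F_max = 737·π·5.3³/(8·54.0·1.1420) = 3.447e+05/493.34 = 698.72 N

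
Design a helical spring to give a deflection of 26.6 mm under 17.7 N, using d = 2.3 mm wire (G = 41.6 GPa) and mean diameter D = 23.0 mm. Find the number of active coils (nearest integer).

18

Required rate k = F/δ = 17.7/26.6 = 0.66541 N/mm
N_a = Gd⁴/(8D³k) = (41.6×10³ × 2.3⁴)/(8 × 23.0³ × 0.66541)
    = 1.16414e+06 / 64768.7 = 17.97 → 18 coils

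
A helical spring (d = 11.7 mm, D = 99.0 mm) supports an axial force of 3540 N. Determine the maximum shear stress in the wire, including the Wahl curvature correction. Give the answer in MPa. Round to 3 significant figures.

654 MPa

Spring index C = D/d = 99.0/11.7 = 8.4615
K_W = (4C−1)/(4C−4) + 0.615/C = 32.846/29.846 + 0.0727 = 1.1732
τ₀ = 8FD/(πd³) = 8·3540·99.0/(π·11.7³) = 2.80368e+06/5031.6 = 557.21 MPa
τ_max = K·τ₀ = 1.1732 × 557.21 = 653.72 MPa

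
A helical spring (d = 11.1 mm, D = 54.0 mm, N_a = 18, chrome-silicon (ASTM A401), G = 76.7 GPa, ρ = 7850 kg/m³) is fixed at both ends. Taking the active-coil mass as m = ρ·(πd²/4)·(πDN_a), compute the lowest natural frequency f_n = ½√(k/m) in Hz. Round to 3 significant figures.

k = Gd⁴/(8D³N_a) = (76.7×10³)(11.1⁴)/(8·54.0³·18) = 51.35 N/mm = 51350 N/m
Wire length L = πDN_a = π·54.0·18 = 3053.6 mm
m = ρ·(πd²/4)·L = 7850 × 96.769×10⁻⁶ m² × 3.0536 m = 2.3196 kg
f_n = ½√(k/m) = 0.5·√(51350/2.3196) = 0.5·√(22137) = 74.393 Hz

74.4 Hz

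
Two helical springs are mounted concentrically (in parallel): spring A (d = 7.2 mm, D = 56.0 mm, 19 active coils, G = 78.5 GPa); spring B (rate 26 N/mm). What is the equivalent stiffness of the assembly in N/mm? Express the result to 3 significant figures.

33.9 N/mm

k_A = Gd⁴/(8D³N_a) = (78.5×10³)(7.2⁴)/(8·56.0³·19) = 7.903 N/mm
Parallel: k_eq = 7.903 + 26 = 33.903 N/mm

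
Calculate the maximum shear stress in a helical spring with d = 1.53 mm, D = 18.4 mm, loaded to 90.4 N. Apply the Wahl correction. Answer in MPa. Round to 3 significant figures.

Spring index C = D/d = 18.4/1.53 = 12.0261
K_W = (4C−1)/(4C−4) + 0.615/C = 47.105/44.105 + 0.0511 = 1.1192
τ₀ = 8FD/(πd³) = 8·90.4·18.4/(π·1.53³) = 13306.9/11.252 = 1182.6 MPa
τ_max = K·τ₀ = 1.1192 × 1182.6 = 1323.6 MPa

1320 MPa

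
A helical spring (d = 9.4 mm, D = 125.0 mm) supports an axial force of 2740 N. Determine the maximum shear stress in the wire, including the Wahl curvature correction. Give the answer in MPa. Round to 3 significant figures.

1160 MPa

Spring index C = D/d = 125.0/9.4 = 13.2979
K_W = (4C−1)/(4C−4) + 0.615/C = 52.191/49.191 + 0.0462 = 1.1072
τ₀ = 8FD/(πd³) = 8·2740·125.0/(π·9.4³) = 2.74e+06/2609.4 = 1050.1 MPa
τ_max = K·τ₀ = 1.1072 × 1050.1 = 1162.7 MPa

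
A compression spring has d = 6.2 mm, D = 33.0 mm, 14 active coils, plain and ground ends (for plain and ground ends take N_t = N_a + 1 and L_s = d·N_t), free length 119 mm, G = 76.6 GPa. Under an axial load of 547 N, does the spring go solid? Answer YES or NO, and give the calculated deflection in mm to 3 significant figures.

k = Gd⁴/(8D³N_a) = (76.6×10³)(6.2⁴)/(8·33.0³·14) = 28.121 N/mm
N_t = 15; L_s = 6.2·15 = 93 mm; δ_solid = L₀ − L_s = 119 − 93 = 26 mm
δ = F/k = 547/28.121 = 19.451 mm
δ < δ_solid → spring does not go solid

NO, δ = 19.5 mm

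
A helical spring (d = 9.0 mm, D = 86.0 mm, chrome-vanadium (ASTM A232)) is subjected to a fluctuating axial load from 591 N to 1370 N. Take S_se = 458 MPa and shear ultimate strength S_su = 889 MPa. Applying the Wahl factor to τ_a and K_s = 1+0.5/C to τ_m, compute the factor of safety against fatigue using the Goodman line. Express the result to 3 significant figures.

C = D/d = 86.0/9.0 = 9.5556; K_W = (4C−1)/(4C−4)+0.615/C = 1.1520; K_s = 1+0.5/C = 1.0523
F_a = (F_max−F_min)/2 = 389.5 N; F_m = (F_max+F_min)/2 = 980.5 N
τ_a = K_W·8F_aD/(πd³) = 1.1520 × 117.01 = 134.8 MPa
τ_m = K_s·8F_mD/(πd³) = 1.0523 × 294.55 = 309.96 MPa
Goodman: 1/n_f = τ_a/S_se + τ_m/S_su = 134.8/458 + 309.96/889 = 0.29432 + 0.34866 = 0.64298
n_f = 1/0.64298 = 1.555

1.56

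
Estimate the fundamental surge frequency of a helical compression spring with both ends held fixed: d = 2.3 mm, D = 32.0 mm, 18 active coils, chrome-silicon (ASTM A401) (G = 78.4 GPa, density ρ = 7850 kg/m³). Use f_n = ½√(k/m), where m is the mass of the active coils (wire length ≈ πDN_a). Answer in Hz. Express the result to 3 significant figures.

44.4 Hz

k = Gd⁴/(8D³N_a) = (78.4×10³)(2.3⁴)/(8·32.0³·18) = 0.46496 N/mm = 464.96 N/m
Wire length L = πDN_a = π·32.0·18 = 1809.6 mm
m = ρ·(πd²/4)·L = 7850 × 4.1548×10⁻⁶ m² × 1.8096 m = 0.059018 kg
f_n = ½√(k/m) = 0.5·√(464.96/0.059018) = 0.5·√(7878.2) = 44.38 Hz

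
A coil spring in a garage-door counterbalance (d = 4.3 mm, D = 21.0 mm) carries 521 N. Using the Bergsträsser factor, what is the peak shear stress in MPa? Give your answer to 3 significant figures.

456 MPa

Spring index C = D/d = 21.0/4.3 = 4.8837
K_B = (4C+2)/(4C−3) = 21.535/16.535 = 1.3024
τ₀ = 8FD/(πd³) = 8·521·21.0/(π·4.3³) = 87528/249.78 = 350.42 MPa
τ_max = K·τ₀ = 1.3024 × 350.42 = 456.39 MPa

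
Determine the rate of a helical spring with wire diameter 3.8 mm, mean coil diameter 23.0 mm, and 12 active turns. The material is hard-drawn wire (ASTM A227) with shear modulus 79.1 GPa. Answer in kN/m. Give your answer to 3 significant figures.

k = Gd⁴/(8D³N_a) = (79.1×10³ × 3.8⁴) / (8 × 23.0³ × 12)
  = 1.64934e+07 / 1.16803e+06 = 14.121 N/mm

14.1 kN/m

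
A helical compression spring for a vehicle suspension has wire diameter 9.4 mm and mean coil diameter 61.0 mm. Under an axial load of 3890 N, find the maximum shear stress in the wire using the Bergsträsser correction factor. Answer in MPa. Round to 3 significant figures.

886 MPa

Spring index C = D/d = 61.0/9.4 = 6.4894
K_B = (4C+2)/(4C−3) = 27.957/22.957 = 1.2178
τ₀ = 8FD/(πd³) = 8·3890·61.0/(π·9.4³) = 1.89832e+06/2609.4 = 727.51 MPa
τ_max = K·τ₀ = 1.2178 × 727.51 = 885.95 MPa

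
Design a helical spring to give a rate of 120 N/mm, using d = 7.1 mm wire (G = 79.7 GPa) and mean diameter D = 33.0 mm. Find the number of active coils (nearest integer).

N_a = Gd⁴/(8D³k) = (79.7×10³ × 7.1⁴)/(8 × 33.0³ × 120)
    = 2.02531e+08 / 3.44995e+07 = 5.871 → 6 coils

6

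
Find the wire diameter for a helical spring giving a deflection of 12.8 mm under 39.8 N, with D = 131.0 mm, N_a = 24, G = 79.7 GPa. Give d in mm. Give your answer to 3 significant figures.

Required rate k = F/δ = 39.8/12.8 = 3.1094 N/mm
d = (8D³N_a·k / G)^(1/4) = (8·131.0³·24·3.1094 / (79.7×10³))^0.25
  = (16840)^0.25 = 11.3915 mm

11.4 mm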